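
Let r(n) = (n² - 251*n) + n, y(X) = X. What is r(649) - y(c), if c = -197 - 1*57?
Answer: 259205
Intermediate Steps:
c = -254 (c = -197 - 57 = -254)
r(n) = n² - 250*n
r(649) - y(c) = 649*(-250 + 649) - 1*(-254) = 649*399 + 254 = 258951 + 254 = 259205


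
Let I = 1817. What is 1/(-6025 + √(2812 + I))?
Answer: -6025/36295996 - √4629/36295996 ≈ -0.00016787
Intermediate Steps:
1/(-6025 + √(2812 + I)) = 1/(-6025 + √(2812 + 1817)) = 1/(-6025 + √4629)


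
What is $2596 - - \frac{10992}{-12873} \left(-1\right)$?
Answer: $\frac{11143100}{4291} \approx 2596.9$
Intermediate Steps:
$2596 - - \frac{10992}{-12873} \left(-1\right) = 2596 - \left(-10992\right) \left(- \frac{1}{12873}\right) \left(-1\right) = 2596 - \frac{3664}{4291} \left(-1\right) = 2596 - - \frac{3664}{4291} = 2596 + \frac{3664}{4291} = \frac{11143100}{4291}$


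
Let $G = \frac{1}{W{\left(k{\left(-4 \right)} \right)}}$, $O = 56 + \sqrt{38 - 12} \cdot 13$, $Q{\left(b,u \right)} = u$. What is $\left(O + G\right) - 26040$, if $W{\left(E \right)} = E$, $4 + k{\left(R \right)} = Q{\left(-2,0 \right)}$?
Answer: $- \frac{103937}{4} + 13 \sqrt{26} \approx -25918.0$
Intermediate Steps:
$k{\left(R \right)} = -4$ ($k{\left(R \right)} = -4 + 0 = -4$)
$O = 56 + 13 \sqrt{26}$ ($O = 56 + \sqrt{26} \cdot 13 = 56 + 13 \sqrt{26} \approx 122.29$)
$G = - \frac{1}{4}$ ($G = \frac{1}{-4} = - \frac{1}{4} \approx -0.25$)
$\left(O + G\right) - 26040 = \left(\left(56 + 13 \sqrt{26}\right) - \frac{1}{4}\right) - 26040 = \left(\frac{223}{4} + 13 \sqrt{26}\right) - 26040 = - \frac{103937}{4} + 13 \sqrt{26}$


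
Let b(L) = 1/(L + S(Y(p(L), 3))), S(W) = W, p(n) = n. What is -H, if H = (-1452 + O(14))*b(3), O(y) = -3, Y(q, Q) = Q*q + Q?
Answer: 97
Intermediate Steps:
Y(q, Q) = Q + Q*q
b(L) = 1/(3 + 4*L) (b(L) = 1/(L + 3*(1 + L)) = 1/(L + (3 + 3*L)) = 1/(3 + 4*L))
H = -97 (H = (-1452 - 3)/(3 + 4*3) = -1455/(3 + 12) = -1455/15 = -1455*1/15 = -97)
-H = -1*(-97) = 97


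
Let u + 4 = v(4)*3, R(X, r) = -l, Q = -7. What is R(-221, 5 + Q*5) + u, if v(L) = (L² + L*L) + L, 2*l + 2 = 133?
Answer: 77/2 ≈ 38.500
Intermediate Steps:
l = 131/2 (l = -1 + (½)*133 = -1 + 133/2 = 131/2 ≈ 65.500)
v(L) = L + 2*L² (v(L) = (L² + L²) + L = 2*L² + L = L + 2*L²)
R(X, r) = -131/2 (R(X, r) = -1*131/2 = -131/2)
u = 104 (u = -4 + (4*(1 + 2*4))*3 = -4 + (4*(1 + 8))*3 = -4 + (4*9)*3 = -4 + 36*3 = -4 + 108 = 104)
R(-221, 5 + Q*5) + u = -131/2 + 104 = 77/2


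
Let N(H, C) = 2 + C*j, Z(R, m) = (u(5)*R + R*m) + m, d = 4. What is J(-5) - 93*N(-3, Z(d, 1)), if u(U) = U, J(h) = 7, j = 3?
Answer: -7154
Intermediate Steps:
Z(R, m) = m + 5*R + R*m (Z(R, m) = (5*R + R*m) + m = m + 5*R + R*m)
N(H, C) = 2 + 3*C (N(H, C) = 2 + C*3 = 2 + 3*C)
J(-5) - 93*N(-3, Z(d, 1)) = 7 - 93*(2 + 3*(1 + 5*4 + 4*1)) = 7 - 93*(2 + 3*(1 + 20 + 4)) = 7 - 93*(2 + 3*25) = 7 - 93*(2 + 75) = 7 - 93*77 = 7 - 7161 = -7154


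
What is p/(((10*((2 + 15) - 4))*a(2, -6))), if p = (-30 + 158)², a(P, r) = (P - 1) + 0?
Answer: 8192/65 ≈ 126.03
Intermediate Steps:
a(P, r) = -1 + P (a(P, r) = (-1 + P) + 0 = -1 + P)
p = 16384 (p = 128² = 16384)
p/(((10*((2 + 15) - 4))*a(2, -6))) = 16384/(((10*((2 + 15) - 4))*(-1 + 2))) = 16384/(((10*(17 - 4))*1)) = 16384/(((10*13)*1)) = 16384/((130*1)) = 16384/130 = 16384*(1/130) = 8192/65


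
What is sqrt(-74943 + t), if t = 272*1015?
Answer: sqrt(201137) ≈ 448.48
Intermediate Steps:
t = 276080
sqrt(-74943 + t) = sqrt(-74943 + 276080) = sqrt(201137)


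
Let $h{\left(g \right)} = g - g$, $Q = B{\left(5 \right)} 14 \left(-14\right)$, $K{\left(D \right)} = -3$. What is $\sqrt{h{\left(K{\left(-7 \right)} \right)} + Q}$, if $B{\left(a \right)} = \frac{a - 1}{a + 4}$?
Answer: $\frac{28 i}{3} \approx 9.3333 i$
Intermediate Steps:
$B{\left(a \right)} = \frac{-1 + a}{4 + a}$
$Q = - \frac{784}{9}$ ($Q = \frac{-1 + 5}{4 + 5} \cdot 14 \left(-14\right) = \frac{1}{9} \cdot 4 \cdot 14 \left(-14\right) = \frac{4}{9} \cdot 14 \left(-14\right) = \frac{56}{9} \left(-14\right) = - \frac{784}{9} \approx -87.111$)
$h{\left(g \right)} = 0$
$\sqrt{h{\left(K{\left(-7 \right)} \right)} + Q} = \sqrt{0 - \frac{784}{9}} = \sqrt{- \frac{784}{9}} = \frac{28 i}{3}$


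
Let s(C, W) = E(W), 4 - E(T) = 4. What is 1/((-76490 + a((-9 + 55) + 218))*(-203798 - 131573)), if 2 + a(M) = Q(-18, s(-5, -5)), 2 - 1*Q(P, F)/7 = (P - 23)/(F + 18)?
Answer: 18/461576808607 ≈ 3.8997e-11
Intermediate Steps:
E(T) = 0 (E(T) = 4 - 1*4 = 4 - 4 = 0)
s(C, W) = 0
Q(P, F) = 14 - 7*(-23 + P)/(18 + F) (Q(P, F) = 14 - 7*(P - 23)/(F + 18) = 14 - 7*(-23 + P)/(18 + F))
a(M) = 503/18 (a(M) = -2 + 7*(59 - 1*(-18) + 2*0)/(18 + 0) = -2 + 7*(59 + 18 + 0)/18 = -2 + 7*(1/18)*77 = -2 + 539/18 = 503/18)
1/((-76490 + a((-9 + 55) + 218))*(-203798 - 131573)) = 1/((-76490 + 503/18)*(-203798 - 131573)) = 1/(-1376317/18*(-335371)) = 1/(461576808607/18) = 18/461576808607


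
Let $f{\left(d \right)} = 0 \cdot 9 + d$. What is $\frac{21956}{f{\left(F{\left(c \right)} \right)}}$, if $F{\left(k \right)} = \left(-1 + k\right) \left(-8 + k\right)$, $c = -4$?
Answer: $\frac{5489}{15} \approx 365.93$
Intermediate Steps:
$f{\left(d \right)} = d$ ($f{\left(d \right)} = 0 + d = d$)
$\frac{21956}{f{\left(F{\left(c \right)} \right)}} = \frac{21956}{8 + \left(-4\right)^{2} - -36} = \frac{21956}{8 + 16 + 36} = \frac{21956}{60} = 21956 \cdot \frac{1}{60} = \frac{5489}{15}$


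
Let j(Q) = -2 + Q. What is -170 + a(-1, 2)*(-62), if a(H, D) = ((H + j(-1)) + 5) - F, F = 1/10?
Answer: -1129/5 ≈ -225.80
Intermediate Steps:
F = ⅒ ≈ 0.10000
a(H, D) = 19/10 + H (a(H, D) = ((H + (-2 - 1)) + 5) - 1*⅒ = ((H - 3) + 5) - ⅒ = ((-3 + H) + 5) - ⅒ = (2 + H) - ⅒ = 19/10 + H)
-170 + a(-1, 2)*(-62) = -170 + (19/10 - 1)*(-62) = -170 + (9/10)*(-62) = -170 - 279/5 = -1129/5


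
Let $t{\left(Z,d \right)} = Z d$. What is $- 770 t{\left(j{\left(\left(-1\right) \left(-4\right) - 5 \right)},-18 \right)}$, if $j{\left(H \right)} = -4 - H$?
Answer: $-41580$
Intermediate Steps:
$- 770 t{\left(j{\left(\left(-1\right) \left(-4\right) - 5 \right)},-18 \right)} = - 770 \left(-4 - \left(\left(-1\right) \left(-4\right) - 5\right)\right) \left(-18\right) = - 770 \left(-4 - \left(4 - 5\right)\right) \left(-18\right) = - 770 \left(-4 - -1\right) \left(-18\right) = - 770 \left(-4 + 1\right) \left(-18\right) = - 770 \left(\left(-3\right) \left(-18\right)\right) = \left(-770\right) 54 = -41580$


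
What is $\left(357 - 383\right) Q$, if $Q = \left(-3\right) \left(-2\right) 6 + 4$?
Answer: $-1040$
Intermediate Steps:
$Q = 40$ ($Q = 6 \cdot 6 + 4 = 36 + 4 = 40$)
$\left(357 - 383\right) Q = \left(357 - 383\right) 40 = \left(-26\right) 40 = -1040$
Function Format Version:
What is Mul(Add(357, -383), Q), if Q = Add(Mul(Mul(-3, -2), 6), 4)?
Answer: -1040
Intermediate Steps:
Q = 40 (Q = Add(Mul(6, 6), 4) = Add(36, 4) = 40)
Mul(Add(357, -383), Q) = Mul(Add(357, -383), 40) = Mul(-26, 40) = -1040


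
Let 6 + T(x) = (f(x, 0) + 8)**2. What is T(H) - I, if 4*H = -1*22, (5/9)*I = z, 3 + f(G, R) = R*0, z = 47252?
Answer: -425173/5 ≈ -85035.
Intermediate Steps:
f(G, R) = -3 (f(G, R) = -3 + R*0 = -3 + 0 = -3)
I = 425268/5 (I = (9/5)*47252 = 425268/5 ≈ 85054.)
H = -11/2 (H = (-1*22)/4 = (1/4)*(-22) = -11/2 ≈ -5.5000)
T(x) = 19 (T(x) = -6 + (-3 + 8)**2 = -6 + 5**2 = -6 + 25 = 19)
T(H) - I = 19 - 1*425268/5 = 19 - 425268/5 = -425173/5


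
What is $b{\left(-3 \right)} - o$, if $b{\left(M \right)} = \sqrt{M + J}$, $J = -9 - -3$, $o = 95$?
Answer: $-95 + 3 i \approx -95.0 + 3.0 i$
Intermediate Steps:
$J = -6$ ($J = -9 + 3 = -6$)
$b{\left(M \right)} = \sqrt{-6 + M}$ ($b{\left(M \right)} = \sqrt{M - 6} = \sqrt{-6 + M}$)
$b{\left(-3 \right)} - o = \sqrt{-6 - 3} - 95 = \sqrt{-9} - 95 = 3 i - 95 = -95 + 3 i$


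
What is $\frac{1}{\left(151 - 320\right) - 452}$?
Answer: $- \frac{1}{621} \approx -0.0016103$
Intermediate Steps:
$\frac{1}{\left(151 - 320\right) - 452} = \frac{1}{-169 - 452} = \frac{1}{-621} = - \frac{1}{621}$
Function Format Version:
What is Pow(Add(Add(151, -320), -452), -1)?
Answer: Rational(-1, 621) ≈ -0.0016103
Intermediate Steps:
Pow(Add(Add(151, -320), -452), -1) = Pow(Add(-169, -452), -1) = Pow(-621, -1) = Rational(-1, 621)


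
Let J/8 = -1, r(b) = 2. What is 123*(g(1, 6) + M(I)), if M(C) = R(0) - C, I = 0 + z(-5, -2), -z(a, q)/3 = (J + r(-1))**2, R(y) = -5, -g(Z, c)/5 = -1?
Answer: 13284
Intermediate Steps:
J = -8 (J = 8*(-1) = -8)
g(Z, c) = 5 (g(Z, c) = -5*(-1) = 5)
z(a, q) = -108 (z(a, q) = -3*(-8 + 2)**2 = -3*(-6)**2 = -3*36 = -108)
I = -108 (I = 0 - 108 = -108)
M(C) = -5 - C
123*(g(1, 6) + M(I)) = 123*(5 + (-5 - 1*(-108))) = 123*(5 + (-5 + 108)) = 123*(5 + 103) = 123*108 = 13284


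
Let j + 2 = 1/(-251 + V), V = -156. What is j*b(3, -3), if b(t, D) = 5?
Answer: -4075/407 ≈ -10.012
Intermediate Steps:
j = -815/407 (j = -2 + 1/(-251 - 156) = -2 + 1/(-407) = -2 - 1/407 = -815/407 ≈ -2.0025)
j*b(3, -3) = -815/407*5 = -4075/407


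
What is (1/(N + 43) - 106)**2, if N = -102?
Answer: 39125025/3481 ≈ 11240.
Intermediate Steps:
(1/(N + 43) - 106)**2 = (1/(-102 + 43) - 106)**2 = (1/(-59) - 106)**2 = (-1/59 - 106)**2 = (-6255/59)**2 = 39125025/3481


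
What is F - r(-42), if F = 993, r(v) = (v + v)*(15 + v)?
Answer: -1275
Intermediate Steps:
r(v) = 2*v*(15 + v) (r(v) = (2*v)*(15 + v) = 2*v*(15 + v))
F - r(-42) = 993 - 2*(-42)*(15 - 42) = 993 - 2*(-42)*(-27) = 993 - 1*2268 = 993 - 2268 = -1275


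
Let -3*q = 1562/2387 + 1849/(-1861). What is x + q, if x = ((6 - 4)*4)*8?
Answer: 25891225/403837 ≈ 64.113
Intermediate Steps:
q = 45657/403837 (q = -(1562/2387 + 1849/(-1861))/3 = -(1562*(1/2387) + 1849*(-1/1861))/3 = -(142/217 - 1849/1861)/3 = -⅓*(-136971/403837) = 45657/403837 ≈ 0.11306)
x = 64 (x = (2*4)*8 = 8*8 = 64)
x + q = 64 + 45657/403837 = 25891225/403837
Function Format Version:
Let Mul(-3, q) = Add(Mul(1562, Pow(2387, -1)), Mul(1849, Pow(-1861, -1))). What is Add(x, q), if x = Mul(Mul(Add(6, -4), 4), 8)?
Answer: Rational(25891225, 403837) ≈ 64.113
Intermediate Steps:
q = Rational(45657, 403837) (q = Mul(Rational(-1, 3), Add(Mul(1562, Pow(2387, -1)), Mul(1849, Pow(-1861, -1)))) = Mul(Rational(-1, 3), Add(Mul(1562, Rational(1, 2387)), Mul(1849, Rational(-1, 1861)))) = Mul(Rational(-1, 3), Add(Rational(142, 217), Rational(-1849, 1861))) = Mul(Rational(-1, 3), Rational(-136971, 403837)) = Rational(45657, 403837) ≈ 0.11306)
x = 64 (x = Mul(Mul(2, 4), 8) = Mul(8, 8) = 64)
Add(x, q) = Add(64, Rational(45657, 403837)) = Rational(25891225, 403837)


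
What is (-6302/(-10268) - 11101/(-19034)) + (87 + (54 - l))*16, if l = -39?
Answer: 70388042487/24430139 ≈ 2881.2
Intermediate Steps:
(-6302/(-10268) - 11101/(-19034)) + (87 + (54 - l))*16 = (-6302/(-10268) - 11101/(-19034)) + (87 + (54 - 1*(-39)))*16 = (-6302*(-1/10268) - 11101*(-1/19034)) + (87 + (54 + 39))*16 = (3151/5134 + 11101/19034) + (87 + 93)*16 = 29242167/24430139 + 180*16 = 29242167/24430139 + 2880 = 70388042487/24430139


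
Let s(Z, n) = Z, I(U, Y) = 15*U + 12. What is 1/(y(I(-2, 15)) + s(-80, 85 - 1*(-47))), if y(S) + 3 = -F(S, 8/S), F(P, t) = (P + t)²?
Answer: -81/34279 ≈ -0.0023630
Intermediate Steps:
I(U, Y) = 12 + 15*U
y(S) = -3 - (S + 8/S)²
1/(y(I(-2, 15)) + s(-80, 85 - 1*(-47))) = 1/((-19 - (12 + 15*(-2))² - 64/(12 + 15*(-2))²) - 80) = 1/((-19 - (12 - 30)² - 64/(12 - 30)²) - 80) = 1/((-19 - 1*(-18)² - 64/(-18)²) - 80) = 1/((-19 - 1*324 - 64*1/324) - 80) = 1/((-19 - 324 - 16/81) - 80) = 1/(-27799/81 - 80) = 1/(-34279/81) = -81/34279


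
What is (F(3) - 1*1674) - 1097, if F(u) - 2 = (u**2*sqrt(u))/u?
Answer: -2769 + 3*sqrt(3) ≈ -2763.8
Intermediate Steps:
F(u) = 2 + u**(3/2) (F(u) = 2 + (u**2*sqrt(u))/u = 2 + u**(5/2)/u = 2 + u**(3/2))
(F(3) - 1*1674) - 1097 = ((2 + 3**(3/2)) - 1*1674) - 1097 = ((2 + 3*sqrt(3)) - 1674) - 1097 = (-1672 + 3*sqrt(3)) - 1097 = -2769 + 3*sqrt(3)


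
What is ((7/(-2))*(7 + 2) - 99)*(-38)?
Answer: 4959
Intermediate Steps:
((7/(-2))*(7 + 2) - 99)*(-38) = ((7*(-½))*9 - 99)*(-38) = (-7/2*9 - 99)*(-38) = (-63/2 - 99)*(-38) = -261/2*(-38) = 4959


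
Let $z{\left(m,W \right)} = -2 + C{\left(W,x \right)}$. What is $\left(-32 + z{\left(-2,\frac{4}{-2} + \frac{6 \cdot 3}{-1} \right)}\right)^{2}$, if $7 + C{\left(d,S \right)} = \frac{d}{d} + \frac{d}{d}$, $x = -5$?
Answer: $1521$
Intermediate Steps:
$C{\left(d,S \right)} = -5$ ($C{\left(d,S \right)} = -7 + \left(\frac{d}{d} + \frac{d}{d}\right) = -7 + \left(1 + 1\right) = -7 + 2 = -5$)
$z{\left(m,W \right)} = -7$ ($z{\left(m,W \right)} = -2 - 5 = -7$)
$\left(-32 + z{\left(-2,\frac{4}{-2} + \frac{6 \cdot 3}{-1} \right)}\right)^{2} = \left(-32 - 7\right)^{2} = \left(-39\right)^{2} = 1521$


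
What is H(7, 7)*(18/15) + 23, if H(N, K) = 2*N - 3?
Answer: 181/5 ≈ 36.200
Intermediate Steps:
H(N, K) = -3 + 2*N
H(7, 7)*(18/15) + 23 = (-3 + 2*7)*(18/15) + 23 = (-3 + 14)*(18*(1/15)) + 23 = 11*(6/5) + 23 = 66/5 + 23 = 181/5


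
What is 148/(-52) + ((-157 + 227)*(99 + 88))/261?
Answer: 160513/3393 ≈ 47.307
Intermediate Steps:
148/(-52) + ((-157 + 227)*(99 + 88))/261 = 148*(-1/52) + (70*187)*(1/261) = -37/13 + 13090*(1/261) = -37/13 + 13090/261 = 160513/3393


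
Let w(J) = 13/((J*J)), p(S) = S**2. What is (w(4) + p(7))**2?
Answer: 635209/256 ≈ 2481.3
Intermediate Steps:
w(J) = 13/J**2 (w(J) = 13/(J**2) = 13/J**2)
(w(4) + p(7))**2 = (13/4**2 + 7**2)**2 = (13*(1/16) + 49)**2 = (13/16 + 49)**2 = (797/16)**2 = 635209/256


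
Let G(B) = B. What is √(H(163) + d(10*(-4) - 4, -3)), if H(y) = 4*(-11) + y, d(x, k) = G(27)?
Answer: √146 ≈ 12.083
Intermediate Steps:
d(x, k) = 27
H(y) = -44 + y
√(H(163) + d(10*(-4) - 4, -3)) = √((-44 + 163) + 27) = √(119 + 27) = √146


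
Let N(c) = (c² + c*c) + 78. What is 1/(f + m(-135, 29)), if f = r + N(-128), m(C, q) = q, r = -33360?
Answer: -1/485 ≈ -0.0020619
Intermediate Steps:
N(c) = 78 + 2*c² (N(c) = (c² + c²) + 78 = 2*c² + 78 = 78 + 2*c²)
f = -514 (f = -33360 + (78 + 2*(-128)²) = -33360 + (78 + 2*16384) = -33360 + (78 + 32768) = -33360 + 32846 = -514)
1/(f + m(-135, 29)) = 1/(-514 + 29) = 1/(-485) = -1/485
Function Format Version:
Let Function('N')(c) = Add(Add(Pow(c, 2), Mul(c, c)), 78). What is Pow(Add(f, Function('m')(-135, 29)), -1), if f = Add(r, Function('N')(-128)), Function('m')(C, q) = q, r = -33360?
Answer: Rational(-1, 485) ≈ -0.0020619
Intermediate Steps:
Function('N')(c) = Add(78, Mul(2, Pow(c, 2))) (Function('N')(c) = Add(Add(Pow(c, 2), Pow(c, 2)), 78) = Add(Mul(2, Pow(c, 2)), 78) = Add(78, Mul(2, Pow(c, 2))))
f = -514 (f = Add(-33360, Add(78, Mul(2, Pow(-128, 2)))) = Add(-33360, Add(78, Mul(2, 16384))) = Add(-33360, Add(78, 32768)) = Add(-33360, 32846) = -514)
Pow(Add(f, Function('m')(-135, 29)), -1) = Pow(Add(-514, 29), -1) = Pow(-485, -1) = Rational(-1, 485)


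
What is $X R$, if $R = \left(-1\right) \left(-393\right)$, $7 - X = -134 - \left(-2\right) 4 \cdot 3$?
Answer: $45981$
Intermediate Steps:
$X = 117$ ($X = 7 - \left(-134 - \left(-2\right) 4 \cdot 3\right) = 7 - \left(-134 - \left(-8\right) 3\right) = 7 - \left(-134 - -24\right) = 7 - \left(-134 + 24\right) = 7 - -110 = 7 + 110 = 117$)
$R = 393$
$X R = 117 \cdot 393 = 45981$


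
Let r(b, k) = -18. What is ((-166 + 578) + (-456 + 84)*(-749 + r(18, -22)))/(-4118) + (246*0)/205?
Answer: -142868/2059 ≈ -69.387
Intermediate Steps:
((-166 + 578) + (-456 + 84)*(-749 + r(18, -22)))/(-4118) + (246*0)/205 = ((-166 + 578) + (-456 + 84)*(-749 - 18))/(-4118) + (246*0)/205 = (412 - 372*(-767))*(-1/4118) + 0*(1/205) = (412 + 285324)*(-1/4118) + 0 = 285736*(-1/4118) + 0 = -142868/2059 + 0 = -142868/2059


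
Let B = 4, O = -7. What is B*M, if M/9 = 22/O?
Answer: -792/7 ≈ -113.14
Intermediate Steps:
M = -198/7 (M = 9*(22/(-7)) = 9*(22*(-⅐)) = 9*(-22/7) = -198/7 ≈ -28.286)
B*M = 4*(-198/7) = -792/7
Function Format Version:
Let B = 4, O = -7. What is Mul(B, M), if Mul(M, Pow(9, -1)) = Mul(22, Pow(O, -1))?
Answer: Rational(-792, 7) ≈ -113.14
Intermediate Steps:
M = Rational(-198, 7) (M = Mul(9, Mul(22, Pow(-7, -1))) = Mul(9, Mul(22, Rational(-1, 7))) = Mul(9, Rational(-22, 7)) = Rational(-198, 7) ≈ -28.286)
Mul(B, M) = Mul(4, Rational(-198, 7)) = Rational(-792, 7)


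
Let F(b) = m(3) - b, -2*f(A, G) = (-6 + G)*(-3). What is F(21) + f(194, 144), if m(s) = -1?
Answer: 185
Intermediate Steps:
f(A, G) = -9 + 3*G/2 (f(A, G) = -(-6 + G)*(-3)/2 = -(18 - 3*G)/2 = -9 + 3*G/2)
F(b) = -1 - b
F(21) + f(194, 144) = (-1 - 1*21) + (-9 + (3/2)*144) = (-1 - 21) + (-9 + 216) = -22 + 207 = 185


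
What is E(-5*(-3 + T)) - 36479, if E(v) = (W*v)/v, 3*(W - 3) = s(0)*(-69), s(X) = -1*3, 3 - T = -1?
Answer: -36407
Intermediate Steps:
T = 4 (T = 3 - 1*(-1) = 3 + 1 = 4)
s(X) = -3
W = 72 (W = 3 + (-3*(-69))/3 = 3 + (⅓)*207 = 3 + 69 = 72)
E(v) = 72 (E(v) = (72*v)/v = 72)
E(-5*(-3 + T)) - 36479 = 72 - 36479 = -36407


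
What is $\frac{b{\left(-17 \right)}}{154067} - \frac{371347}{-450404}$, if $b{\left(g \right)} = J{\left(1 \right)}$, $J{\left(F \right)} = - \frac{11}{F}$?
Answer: $\frac{57207363805}{69392393068} \approx 0.8244$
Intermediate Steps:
$b{\left(g \right)} = -11$ ($b{\left(g \right)} = - \frac{11}{1} = \left(-11\right) 1 = -11$)
$\frac{b{\left(-17 \right)}}{154067} - \frac{371347}{-450404} = - \frac{11}{154067} - \frac{371347}{-450404} = \left(-11\right) \frac{1}{154067} - - \frac{371347}{450404} = - \frac{11}{154067} + \frac{371347}{450404} = \frac{57207363805}{69392393068}$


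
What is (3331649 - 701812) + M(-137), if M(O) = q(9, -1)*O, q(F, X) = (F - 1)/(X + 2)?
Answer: 2628741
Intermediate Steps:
q(F, X) = (-1 + F)/(2 + X)
M(O) = 8*O (M(O) = ((-1 + 9)/(2 - 1))*O = (8/1)*O = (1*8)*O = 8*O)
(3331649 - 701812) + M(-137) = (3331649 - 701812) + 8*(-137) = 2629837 - 1096 = 2628741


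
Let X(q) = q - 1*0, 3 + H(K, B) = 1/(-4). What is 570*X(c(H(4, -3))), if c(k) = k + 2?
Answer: -1425/2 ≈ -712.50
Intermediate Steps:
H(K, B) = -13/4 (H(K, B) = -3 + 1/(-4) = -3 - ¼ = -13/4)
c(k) = 2 + k
X(q) = q (X(q) = q + 0 = q)
570*X(c(H(4, -3))) = 570*(2 - 13/4) = 570*(-5/4) = -1425/2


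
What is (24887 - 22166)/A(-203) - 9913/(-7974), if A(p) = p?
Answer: -19684915/1618722 ≈ -12.161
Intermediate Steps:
(24887 - 22166)/A(-203) - 9913/(-7974) = (24887 - 22166)/(-203) - 9913/(-7974) = 2721*(-1/203) - 9913*(-1/7974) = -2721/203 + 9913/7974 = -19684915/1618722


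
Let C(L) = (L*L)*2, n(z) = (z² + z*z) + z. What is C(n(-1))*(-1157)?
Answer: -2314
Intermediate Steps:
n(z) = z + 2*z² (n(z) = (z² + z²) + z = 2*z² + z = z + 2*z²)
C(L) = 2*L² (C(L) = L²*2 = 2*L²)
C(n(-1))*(-1157) = (2*(-(1 + 2*(-1)))²)*(-1157) = (2*(-(1 - 2))²)*(-1157) = (2*(-1*(-1))²)*(-1157) = (2*1²)*(-1157) = (2*1)*(-1157) = 2*(-1157) = -2314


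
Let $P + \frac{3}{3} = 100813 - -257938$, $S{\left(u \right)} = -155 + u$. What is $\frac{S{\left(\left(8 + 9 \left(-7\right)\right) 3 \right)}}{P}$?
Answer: $- \frac{32}{35875} \approx -0.00089199$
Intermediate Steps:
$P = 358750$ ($P = -1 + \left(100813 - -257938\right) = -1 + \left(100813 + 257938\right) = -1 + 358751 = 358750$)
$\frac{S{\left(\left(8 + 9 \left(-7\right)\right) 3 \right)}}{P} = \frac{-155 + \left(8 + 9 \left(-7\right)\right) 3}{358750} = \left(-155 + \left(8 - 63\right) 3\right) \frac{1}{358750} = \left(-155 - 165\right) \frac{1}{358750} = \left(-320\right) \frac{1}{358750} = - \frac{32}{35875}$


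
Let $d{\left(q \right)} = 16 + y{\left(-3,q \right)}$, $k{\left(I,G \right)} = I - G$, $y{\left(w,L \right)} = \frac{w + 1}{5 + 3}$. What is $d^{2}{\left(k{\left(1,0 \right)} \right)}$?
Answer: $\frac{3969}{16} \approx 248.06$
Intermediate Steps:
$y{\left(w,L \right)} = \frac{1}{8} + \frac{w}{8}$ ($y{\left(w,L \right)} = \frac{1 + w}{8} = \left(1 + w\right) \frac{1}{8} = \frac{1}{8} + \frac{w}{8}$)
$d{\left(q \right)} = \frac{63}{4}$ ($d{\left(q \right)} = 16 + \left(\frac{1}{8} + \frac{1}{8} \left(-3\right)\right) = 16 + \left(\frac{1}{8} - \frac{3}{8}\right) = 16 - \frac{1}{4} = \frac{63}{4}$)
$d^{2}{\left(k{\left(1,0 \right)} \right)} = \left(\frac{63}{4}\right)^{2} = \frac{3969}{16}$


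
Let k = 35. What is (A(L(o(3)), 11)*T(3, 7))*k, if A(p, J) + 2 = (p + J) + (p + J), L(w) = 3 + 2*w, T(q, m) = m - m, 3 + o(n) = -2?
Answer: 0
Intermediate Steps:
o(n) = -5 (o(n) = -3 - 2 = -5)
T(q, m) = 0
A(p, J) = -2 + 2*J + 2*p (A(p, J) = -2 + ((p + J) + (p + J)) = -2 + ((J + p) + (J + p)) = -2 + (2*J + 2*p) = -2 + 2*J + 2*p)
(A(L(o(3)), 11)*T(3, 7))*k = ((-2 + 2*11 + 2*(3 + 2*(-5)))*0)*35 = ((-2 + 22 + 2*(3 - 10))*0)*35 = ((-2 + 22 + 2*(-7))*0)*35 = ((-2 + 22 - 14)*0)*35 = (6*0)*35 = 0*35 = 0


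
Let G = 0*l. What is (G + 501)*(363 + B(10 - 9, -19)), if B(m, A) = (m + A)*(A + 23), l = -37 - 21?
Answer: 145791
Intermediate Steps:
l = -58
B(m, A) = (23 + A)*(A + m) (B(m, A) = (A + m)*(23 + A) = (23 + A)*(A + m))
G = 0 (G = 0*(-58) = 0)
(G + 501)*(363 + B(10 - 9, -19)) = (0 + 501)*(363 + ((-19)² + 23*(-19) + 23*(10 - 9) - 19*(10 - 9))) = 501*(363 + (361 - 437 + 23*1 - 19*1)) = 501*(363 + (361 - 437 + 23 - 19)) = 501*(363 - 72) = 501*291 = 145791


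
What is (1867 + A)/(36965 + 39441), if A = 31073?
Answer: 16470/38203 ≈ 0.43112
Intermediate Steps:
(1867 + A)/(36965 + 39441) = (1867 + 31073)/(36965 + 39441) = 32940/76406 = 32940*(1/76406) = 16470/38203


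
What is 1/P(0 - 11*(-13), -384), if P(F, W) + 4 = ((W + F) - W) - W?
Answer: 1/523 ≈ 0.0019120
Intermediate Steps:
P(F, W) = -4 + F - W (P(F, W) = -4 + (((W + F) - W) - W) = -4 + (((F + W) - W) - W) = -4 + (F - W) = -4 + F - W)
1/P(0 - 11*(-13), -384) = 1/(-4 + (0 - 11*(-13)) - 1*(-384)) = 1/(-4 + (0 + 143) + 384) = 1/(-4 + 143 + 384) = 1/523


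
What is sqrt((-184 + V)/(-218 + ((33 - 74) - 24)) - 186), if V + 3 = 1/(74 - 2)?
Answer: I*sqrt(2137483718)/3396 ≈ 13.614*I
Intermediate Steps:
V = -215/72 (V = -3 + 1/(74 - 2) = -3 + 1/72 = -215/72 ≈ -2.9861)
sqrt((-184 + V)/(-218 + ((33 - 74) - 24)) - 186) = sqrt((-184 - 215/72)/(-218 + ((33 - 74) - 24)) - 186) = sqrt(-13463/(72*(-218 + (-41 - 24))) - 186) = sqrt(-13463/(72*(-218 - 65)) - 186) = sqrt(-13463/72/(-283) - 186) = sqrt(-13463/72*(-1/283) - 186) = sqrt(13463/20376 - 186) = sqrt(-3776473/20376) = I*sqrt(2137483718)/3396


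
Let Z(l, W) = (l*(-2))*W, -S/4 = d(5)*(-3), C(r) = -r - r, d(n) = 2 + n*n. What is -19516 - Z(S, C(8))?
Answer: -29884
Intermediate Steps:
d(n) = 2 + n²
C(r) = -2*r
S = 324 (S = -4*(2 + 5²)*(-3) = -4*(2 + 25)*(-3) = -108*(-3) = -4*(-81) = 324)
Z(l, W) = -2*W*l (Z(l, W) = (-2*l)*W = -2*W*l)
-19516 - Z(S, C(8)) = -19516 - (-2)*(-2*8)*324 = -19516 - (-2)*(-16)*324 = -19516 - 1*10368 = -19516 - 10368 = -29884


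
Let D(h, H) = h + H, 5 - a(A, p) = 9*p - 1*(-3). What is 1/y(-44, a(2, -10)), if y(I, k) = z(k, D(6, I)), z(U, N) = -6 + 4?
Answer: -1/2 ≈ -0.50000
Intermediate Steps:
a(A, p) = 2 - 9*p (a(A, p) = 5 - (9*p - 1*(-3)) = 5 - (9*p + 3) = 5 - (3 + 9*p) = 5 + (-3 - 9*p) = 2 - 9*p)
D(h, H) = H + h
z(U, N) = -2
y(I, k) = -2
1/y(-44, a(2, -10)) = 1/(-2) = -1/2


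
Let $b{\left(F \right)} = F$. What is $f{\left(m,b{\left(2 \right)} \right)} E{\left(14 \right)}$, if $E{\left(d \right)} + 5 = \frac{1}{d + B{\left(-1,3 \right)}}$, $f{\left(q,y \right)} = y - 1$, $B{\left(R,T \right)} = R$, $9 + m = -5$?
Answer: $- \frac{64}{13} \approx -4.9231$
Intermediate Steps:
$m = -14$ ($m = -9 - 5 = -14$)
$f{\left(q,y \right)} = -1 + y$
$E{\left(d \right)} = -5 + \frac{1}{-1 + d}$ ($E{\left(d \right)} = -5 + \frac{1}{d - 1} = -5 + \frac{1}{-1 + d}$)
$f{\left(m,b{\left(2 \right)} \right)} E{\left(14 \right)} = \left(-1 + 2\right) \frac{6 - 70}{-1 + 14} = 1 \frac{6 - 70}{13} = 1 \cdot \frac{1}{13} \left(-64\right) = 1 \left(- \frac{64}{13}\right) = - \frac{64}{13}$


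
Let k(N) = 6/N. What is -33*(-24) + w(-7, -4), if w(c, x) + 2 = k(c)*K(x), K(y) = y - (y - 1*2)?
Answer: 5518/7 ≈ 788.29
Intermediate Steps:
K(y) = 2 (K(y) = y - (y - 2) = y - (-2 + y) = y + (2 - y) = 2)
w(c, x) = -2 + 12/c (w(c, x) = -2 + (6/c)*2 = -2 + 12/c)
-33*(-24) + w(-7, -4) = -33*(-24) + (-2 + 12/(-7)) = 792 + (-2 + 12*(-⅐)) = 792 + (-2 - 12/7) = 792 - 26/7 = 5518/7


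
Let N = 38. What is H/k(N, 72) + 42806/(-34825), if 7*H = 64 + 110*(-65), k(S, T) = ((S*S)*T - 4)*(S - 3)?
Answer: -15579515729/12671912050 ≈ -1.2295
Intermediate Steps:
k(S, T) = (-4 + T*S**2)*(-3 + S) (k(S, T) = (S**2*T - 4)*(-3 + S) = (T*S**2 - 4)*(-3 + S) = (-4 + T*S**2)*(-3 + S))
H = -7086/7 (H = (64 + 110*(-65))/7 = (64 - 7150)/7 = (1/7)*(-7086) = -7086/7 ≈ -1012.3)
H/k(N, 72) + 42806/(-34825) = -7086/(7*(12 - 4*38 + 72*38**3 - 3*72*38**2)) + 42806/(-34825) = -7086/(7*(12 - 152 + 72*54872 - 3*72*1444)) + 42806*(-1/34825) = -7086/(7*(12 - 152 + 3950784 - 311904)) - 42806/34825 = -7086/7/3638740 - 42806/34825 = -7086/7*1/3638740 - 42806/34825 = -3543/12735590 - 42806/34825 = -15579515729/12671912050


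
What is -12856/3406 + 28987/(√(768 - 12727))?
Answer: -6428/1703 - 28987*I*√11959/11959 ≈ -3.7745 - 265.07*I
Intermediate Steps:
-12856/3406 + 28987/(√(768 - 12727)) = -12856*1/3406 + 28987/(√(-11959)) = -6428/1703 + 28987/((I*√11959)) = -6428/1703 + 28987*(-I*√11959/11959) = -6428/1703 - 28987*I*√11959/11959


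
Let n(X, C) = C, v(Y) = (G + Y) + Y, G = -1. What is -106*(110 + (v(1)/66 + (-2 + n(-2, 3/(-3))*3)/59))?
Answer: -22687657/1947 ≈ -11653.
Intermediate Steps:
v(Y) = -1 + 2*Y (v(Y) = (-1 + Y) + Y = -1 + 2*Y)
-106*(110 + (v(1)/66 + (-2 + n(-2, 3/(-3))*3)/59)) = -106*(110 + ((-1 + 2*1)/66 + (-2 + (3/(-3))*3)/59)) = -106*(110 + ((-1 + 2)*(1/66) + (-2 + (3*(-⅓))*3)*(1/59))) = -106*(110 + (1*(1/66) + (-2 - 1*3)*(1/59))) = -106*(110 + (1/66 + (-2 - 3)*(1/59))) = -106*(110 + (1/66 - 5*1/59)) = -106*(110 + (1/66 - 5/59)) = -106*(110 - 271/3894) = -106*428069/3894 = -22687657/1947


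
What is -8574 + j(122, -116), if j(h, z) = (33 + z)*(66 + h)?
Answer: -24178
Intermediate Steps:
-8574 + j(122, -116) = -8574 + (2178 + 33*122 + 66*(-116) + 122*(-116)) = -8574 + (2178 + 4026 - 7656 - 14152) = -8574 - 15604 = -24178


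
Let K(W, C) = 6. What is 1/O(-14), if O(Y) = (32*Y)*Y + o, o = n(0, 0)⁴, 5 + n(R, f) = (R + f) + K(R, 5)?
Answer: 1/6273 ≈ 0.00015941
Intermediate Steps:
n(R, f) = 1 + R + f (n(R, f) = -5 + ((R + f) + 6) = -5 + (6 + R + f) = 1 + R + f)
o = 1 (o = (1 + 0 + 0)⁴ = 1⁴ = 1)
O(Y) = 1 + 32*Y² (O(Y) = (32*Y)*Y + 1 = 32*Y² + 1 = 1 + 32*Y²)
1/O(-14) = 1/(1 + 32*(-14)²) = 1/(1 + 32*196) = 1/(1 + 6272) = 1/6273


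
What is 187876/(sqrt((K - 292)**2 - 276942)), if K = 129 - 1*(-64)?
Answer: -187876*I*sqrt(267141)/267141 ≈ -363.5*I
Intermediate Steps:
K = 193 (K = 129 + 64 = 193)
187876/(sqrt((K - 292)**2 - 276942)) = 187876/(sqrt((193 - 292)**2 - 276942)) = 187876/(sqrt((-99)**2 - 276942)) = 187876/(sqrt(9801 - 276942)) = 187876/(sqrt(-267141)) = 187876/((I*sqrt(267141))) = 187876*(-I*sqrt(267141)/267141) = -187876*I*sqrt(267141)/267141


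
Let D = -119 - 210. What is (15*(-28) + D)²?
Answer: 561001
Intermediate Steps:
D = -329
(15*(-28) + D)² = (15*(-28) - 329)² = (-420 - 329)² = (-749)² = 561001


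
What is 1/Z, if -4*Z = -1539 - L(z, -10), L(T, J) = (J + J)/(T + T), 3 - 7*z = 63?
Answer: 24/9241 ≈ 0.0025971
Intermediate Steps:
z = -60/7 (z = 3/7 - 1/7*63 = 3/7 - 9 = -60/7 ≈ -8.5714)
L(T, J) = J/T (L(T, J) = (2*J)/((2*T)) = (2*J)*(1/(2*T)) = J/T)
Z = 9241/24 (Z = -(-1539 - (-10)/(-60/7))/4 = -(-1539 - (-10)*(-7)/60)/4 = -(-1539 - 1*7/6)/4 = -(-1539 - 7/6)/4 = -1/4*(-9241/6) = 9241/24 ≈ 385.04)
1/Z = 1/(9241/24) = 24/9241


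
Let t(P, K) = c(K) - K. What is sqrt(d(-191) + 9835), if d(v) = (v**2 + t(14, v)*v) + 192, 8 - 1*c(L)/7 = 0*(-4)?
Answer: I*sqrt(669) ≈ 25.865*I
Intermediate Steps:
c(L) = 56 (c(L) = 56 - 0*(-4) = 56 - 7*0 = 56 + 0 = 56)
t(P, K) = 56 - K
d(v) = 192 + v**2 + v*(56 - v) (d(v) = (v**2 + (56 - v)*v) + 192 = (v**2 + v*(56 - v)) + 192 = 192 + v**2 + v*(56 - v))
sqrt(d(-191) + 9835) = sqrt((192 + 56*(-191)) + 9835) = sqrt((192 - 10696) + 9835) = sqrt(-10504 + 9835) = sqrt(-669) = I*sqrt(669)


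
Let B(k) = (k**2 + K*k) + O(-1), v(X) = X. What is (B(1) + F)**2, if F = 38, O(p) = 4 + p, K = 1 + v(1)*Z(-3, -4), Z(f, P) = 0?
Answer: 1849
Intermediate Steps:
K = 1 (K = 1 + 1*0 = 1 + 0 = 1)
B(k) = 3 + k + k**2 (B(k) = (k**2 + 1*k) + (4 - 1) = (k**2 + k) + 3 = (k + k**2) + 3 = 3 + k + k**2)
(B(1) + F)**2 = ((3 + 1 + 1**2) + 38)**2 = ((3 + 1 + 1) + 38)**2 = (5 + 38)**2 = 43**2 = 1849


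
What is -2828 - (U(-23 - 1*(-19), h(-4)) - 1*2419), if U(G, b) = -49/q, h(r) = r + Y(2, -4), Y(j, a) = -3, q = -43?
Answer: -17636/43 ≈ -410.14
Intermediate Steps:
h(r) = -3 + r (h(r) = r - 3 = -3 + r)
U(G, b) = 49/43 (U(G, b) = -49/(-43) = -49*(-1/43) = 49/43)
-2828 - (U(-23 - 1*(-19), h(-4)) - 1*2419) = -2828 - (49/43 - 1*2419) = -2828 - (49/43 - 2419) = -2828 - 1*(-103968/43) = -2828 + 103968/43 = -17636/43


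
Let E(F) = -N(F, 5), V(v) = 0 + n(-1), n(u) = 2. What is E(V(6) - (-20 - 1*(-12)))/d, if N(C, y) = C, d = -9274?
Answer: 5/4637 ≈ 0.0010783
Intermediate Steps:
V(v) = 2 (V(v) = 0 + 2 = 2)
E(F) = -F
E(V(6) - (-20 - 1*(-12)))/d = -(2 - (-20 - 1*(-12)))/(-9274) = -(2 - (-20 + 12))*(-1/9274) = -(2 - 1*(-8))*(-1/9274) = -(2 + 8)*(-1/9274) = -1*10*(-1/9274) = -10*(-1/9274) = 5/4637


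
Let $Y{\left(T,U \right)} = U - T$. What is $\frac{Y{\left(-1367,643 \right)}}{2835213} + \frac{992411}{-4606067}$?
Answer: $- \frac{934812791291}{4353060345757} \approx -0.21475$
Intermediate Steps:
$\frac{Y{\left(-1367,643 \right)}}{2835213} + \frac{992411}{-4606067} = \frac{643 - -1367}{2835213} + \frac{992411}{-4606067} = \left(643 + 1367\right) \frac{1}{2835213} + 992411 \left(- \frac{1}{4606067}\right) = 2010 \cdot \frac{1}{2835213} - \frac{992411}{4606067} = \frac{670}{945071} - \frac{992411}{4606067} = - \frac{934812791291}{4353060345757}$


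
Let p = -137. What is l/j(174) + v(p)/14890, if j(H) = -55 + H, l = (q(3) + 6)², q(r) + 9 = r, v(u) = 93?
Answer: 93/14890 ≈ 0.0062458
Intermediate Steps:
q(r) = -9 + r
l = 0 (l = ((-9 + 3) + 6)² = (-6 + 6)² = 0² = 0)
l/j(174) + v(p)/14890 = 0/(-55 + 174) + 93/14890 = 0/119 + 93*(1/14890) = 0*(1/119) + 93/14890 = 0 + 93/14890 = 93/14890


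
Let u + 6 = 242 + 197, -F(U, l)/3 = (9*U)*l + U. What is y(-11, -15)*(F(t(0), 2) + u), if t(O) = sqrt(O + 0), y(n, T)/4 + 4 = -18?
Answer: -38104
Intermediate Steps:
y(n, T) = -88 (y(n, T) = -16 + 4*(-18) = -16 - 72 = -88)
t(O) = sqrt(O)
F(U, l) = -3*U - 27*U*l (F(U, l) = -3*((9*U)*l + U) = -3*(9*U*l + U) = -3*(U + 9*U*l) = -3*U - 27*U*l)
u = 433 (u = -6 + (242 + 197) = -6 + 439 = 433)
y(-11, -15)*(F(t(0), 2) + u) = -88*(-3*sqrt(0)*(1 + 9*2) + 433) = -88*(-3*0*(1 + 18) + 433) = -88*(-3*0*19 + 433) = -88*(0 + 433) = -88*433 = -38104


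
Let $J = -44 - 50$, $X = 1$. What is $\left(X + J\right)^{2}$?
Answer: $8649$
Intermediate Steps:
$J = -94$ ($J = -44 - 50 = -94$)
$\left(X + J\right)^{2} = \left(1 - 94\right)^{2} = \left(-93\right)^{2} = 8649$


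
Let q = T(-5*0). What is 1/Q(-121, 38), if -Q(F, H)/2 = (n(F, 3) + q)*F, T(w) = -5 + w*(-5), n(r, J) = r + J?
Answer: -1/29766 ≈ -3.3595e-5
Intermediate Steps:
n(r, J) = J + r
T(w) = -5 - 5*w
q = -5 (q = -5 - (-25)*0 = -5 - 5*0 = -5 + 0 = -5)
Q(F, H) = -2*F*(-2 + F) (Q(F, H) = -2*((3 + F) - 5)*F = -2*(-2 + F)*F = -2*F*(-2 + F))
1/Q(-121, 38) = 1/(2*(-121)*(2 - 1*(-121))) = 1/(2*(-121)*(2 + 121)) = 1/(2*(-121)*123) = 1/(-29766) = -1/29766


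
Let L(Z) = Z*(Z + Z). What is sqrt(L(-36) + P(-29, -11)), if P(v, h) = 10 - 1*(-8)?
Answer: 3*sqrt(290) ≈ 51.088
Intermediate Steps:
P(v, h) = 18 (P(v, h) = 10 + 8 = 18)
L(Z) = 2*Z**2 (L(Z) = Z*(2*Z) = 2*Z**2)
sqrt(L(-36) + P(-29, -11)) = sqrt(2*(-36)**2 + 18) = sqrt(2*1296 + 18) = sqrt(2592 + 18) = sqrt(2610) = 3*sqrt(290)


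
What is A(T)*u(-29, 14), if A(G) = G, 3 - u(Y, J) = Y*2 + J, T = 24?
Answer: 1128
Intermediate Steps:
u(Y, J) = 3 - J - 2*Y (u(Y, J) = 3 - (Y*2 + J) = 3 - (2*Y + J) = 3 - (J + 2*Y) = 3 + (-J - 2*Y) = 3 - J - 2*Y)
A(T)*u(-29, 14) = 24*(3 - 1*14 - 2*(-29)) = 24*(3 - 14 + 58) = 24*47 = 1128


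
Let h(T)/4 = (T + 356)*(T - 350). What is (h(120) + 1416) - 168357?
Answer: -604861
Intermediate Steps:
h(T) = 4*(-350 + T)*(356 + T) (h(T) = 4*((T + 356)*(T - 350)) = 4*((356 + T)*(-350 + T)) = 4*((-350 + T)*(356 + T)) = 4*(-350 + T)*(356 + T))
(h(120) + 1416) - 168357 = ((-498400 + 4*120**2 + 24*120) + 1416) - 168357 = ((-498400 + 4*14400 + 2880) + 1416) - 168357 = ((-498400 + 57600 + 2880) + 1416) - 168357 = (-437920 + 1416) - 168357 = -436504 - 168357 = -604861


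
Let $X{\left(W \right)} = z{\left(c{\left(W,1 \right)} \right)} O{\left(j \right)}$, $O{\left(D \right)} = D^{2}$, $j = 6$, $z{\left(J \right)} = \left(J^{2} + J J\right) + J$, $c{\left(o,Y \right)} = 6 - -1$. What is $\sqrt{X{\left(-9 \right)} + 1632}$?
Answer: $2 \sqrt{1353} \approx 73.566$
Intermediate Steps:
$c{\left(o,Y \right)} = 7$ ($c{\left(o,Y \right)} = 6 + 1 = 7$)
$z{\left(J \right)} = J + 2 J^{2}$ ($z{\left(J \right)} = \left(J^{2} + J^{2}\right) + J = 2 J^{2} + J = J + 2 J^{2}$)
$X{\left(W \right)} = 3780$ ($X{\left(W \right)} = 7 \left(1 + 2 \cdot 7\right) 6^{2} = 7 \left(1 + 14\right) 36 = 7 \cdot 15 \cdot 36 = 105 \cdot 36 = 3780$)
$\sqrt{X{\left(-9 \right)} + 1632} = \sqrt{3780 + 1632} = \sqrt{5412} = 2 \sqrt{1353}$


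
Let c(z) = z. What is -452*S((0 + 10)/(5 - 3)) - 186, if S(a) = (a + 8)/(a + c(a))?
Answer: -3868/5 ≈ -773.60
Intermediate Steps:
S(a) = (8 + a)/(2*a) (S(a) = (a + 8)/(a + a) = (8 + a)/((2*a)) = (8 + a)*(1/(2*a)) = (8 + a)/(2*a))
-452*S((0 + 10)/(5 - 3)) - 186 = -226*(8 + (0 + 10)/(5 - 3))/((0 + 10)/(5 - 3)) - 186 = -226*(8 + 10/2)/(10/2) - 186 = -226*(8 + 10*(½))/(10*(½)) - 186 = -226*(8 + 5)/5 - 186 = -226*13/5 - 186 = -452*13/10 - 186 = -2938/5 - 186 = -3868/5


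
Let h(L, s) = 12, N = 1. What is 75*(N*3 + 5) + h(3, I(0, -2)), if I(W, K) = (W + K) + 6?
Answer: 612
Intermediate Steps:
I(W, K) = 6 + K + W (I(W, K) = (K + W) + 6 = 6 + K + W)
75*(N*3 + 5) + h(3, I(0, -2)) = 75*(1*3 + 5) + 12 = 75*(3 + 5) + 12 = 75*8 + 12 = 600 + 12 = 612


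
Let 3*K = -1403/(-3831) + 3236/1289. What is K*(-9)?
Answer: -14205583/1646053 ≈ -8.6301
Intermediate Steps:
K = 14205583/14814477 (K = (-1403/(-3831) + 3236/1289)/3 = (-1403*(-1/3831) + 3236*(1/1289))/3 = (1403/3831 + 3236/1289)/3 = (⅓)*(14205583/4938159) = 14205583/14814477 ≈ 0.95890)
K*(-9) = (14205583/14814477)*(-9) = -14205583/1646053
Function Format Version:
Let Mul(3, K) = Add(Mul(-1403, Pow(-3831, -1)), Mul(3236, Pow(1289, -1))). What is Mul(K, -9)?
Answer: Rational(-14205583, 1646053) ≈ -8.6301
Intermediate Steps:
K = Rational(14205583, 14814477) (K = Mul(Rational(1, 3), Add(Mul(-1403, Pow(-3831, -1)), Mul(3236, Pow(1289, -1)))) = Mul(Rational(1, 3), Add(Mul(-1403, Rational(-1, 3831)), Mul(3236, Rational(1, 1289)))) = Mul(Rational(1, 3), Add(Rational(1403, 3831), Rational(3236, 1289))) = Mul(Rational(1, 3), Rational(14205583, 4938159)) = Rational(14205583, 14814477) ≈ 0.95890)
Mul(K, -9) = Mul(Rational(14205583, 14814477), -9) = Rational(-14205583, 1646053)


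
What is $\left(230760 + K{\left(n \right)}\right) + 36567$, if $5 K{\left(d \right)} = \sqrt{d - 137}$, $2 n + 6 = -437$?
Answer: $267327 + \frac{i \sqrt{1434}}{10} \approx 2.6733 \cdot 10^{5} + 3.7868 i$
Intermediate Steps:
$n = - \frac{443}{2}$ ($n = -3 + \frac{1}{2} \left(-437\right) = -3 - \frac{437}{2} = - \frac{443}{2} \approx -221.5$)
$K{\left(d \right)} = \frac{\sqrt{-137 + d}}{5}$ ($K{\left(d \right)} = \frac{\sqrt{d - 137}}{5} = \frac{\sqrt{-137 + d}}{5}$)
$\left(230760 + K{\left(n \right)}\right) + 36567 = \left(230760 + \frac{\sqrt{-137 - \frac{443}{2}}}{5}\right) + 36567 = \left(230760 + \frac{\sqrt{- \frac{717}{2}}}{5}\right) + 36567 = \left(230760 + \frac{\frac{1}{2} i \sqrt{1434}}{5}\right) + 36567 = \left(230760 + \frac{i \sqrt{1434}}{10}\right) + 36567 = 267327 + \frac{i \sqrt{1434}}{10}$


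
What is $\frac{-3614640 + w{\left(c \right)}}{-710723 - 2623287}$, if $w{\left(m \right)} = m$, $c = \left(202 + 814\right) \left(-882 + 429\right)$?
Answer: $\frac{2037444}{1667005} \approx 1.2222$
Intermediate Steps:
$c = -460248$ ($c = 1016 \left(-453\right) = -460248$)
$\frac{-3614640 + w{\left(c \right)}}{-710723 - 2623287} = \frac{-3614640 - 460248}{-710723 - 2623287} = - \frac{4074888}{-3334010} = \left(-4074888\right) \left(- \frac{1}{3334010}\right) = \frac{2037444}{1667005}$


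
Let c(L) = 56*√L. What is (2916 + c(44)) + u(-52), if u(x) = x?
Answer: 2864 + 112*√11 ≈ 3235.5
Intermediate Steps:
(2916 + c(44)) + u(-52) = (2916 + 56*√44) - 52 = (2916 + 56*(2*√11)) - 52 = (2916 + 112*√11) - 52 = 2864 + 112*√11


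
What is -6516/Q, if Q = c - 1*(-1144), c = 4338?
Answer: -3258/2741 ≈ -1.1886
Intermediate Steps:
Q = 5482 (Q = 4338 - 1*(-1144) = 4338 + 1144 = 5482)
-6516/Q = -6516/5482 = -6516*1/5482 = -3258/2741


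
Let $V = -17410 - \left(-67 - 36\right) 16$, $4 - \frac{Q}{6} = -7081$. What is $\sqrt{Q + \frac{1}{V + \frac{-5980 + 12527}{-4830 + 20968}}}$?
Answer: $\frac{2 \sqrt{687592016012599860817}}{254360609} \approx 206.18$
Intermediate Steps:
$Q = 42510$ ($Q = 24 - -42486 = 24 + 42486 = 42510$)
$V = -15762$ ($V = -17410 - \left(-103\right) 16 = -17410 - -1648 = -17410 + 1648 = -15762$)
$\sqrt{Q + \frac{1}{V + \frac{-5980 + 12527}{-4830 + 20968}}} = \sqrt{42510 + \frac{1}{-15762 + \frac{-5980 + 12527}{-4830 + 20968}}} = \sqrt{42510 + \frac{1}{-15762 + \frac{6547}{16138}}} = \sqrt{42510 + \frac{1}{- \frac{254360609}{16138}}} = \sqrt{42510 - \frac{16138}{254360609}} = \sqrt{\frac{10812869472452}{254360609}} = \frac{2 \sqrt{687592016012599860817}}{254360609}$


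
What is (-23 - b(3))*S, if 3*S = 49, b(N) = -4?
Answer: -931/3 ≈ -310.33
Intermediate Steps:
S = 49/3 (S = (1/3)*49 = 49/3 ≈ 16.333)
(-23 - b(3))*S = (-23 - 1*(-4))*(49/3) = (-23 + 4)*(49/3) = -19*49/3 = -931/3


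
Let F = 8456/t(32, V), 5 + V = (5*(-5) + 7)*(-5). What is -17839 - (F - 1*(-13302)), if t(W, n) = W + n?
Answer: -3651953/117 ≈ -31213.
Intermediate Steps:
V = 85 (V = -5 + (5*(-5) + 7)*(-5) = -5 + (-25 + 7)*(-5) = -5 - 18*(-5) = -5 + 90 = 85)
F = 8456/117 (F = 8456/(32 + 85) = 8456/117 ≈ 72.274)
-17839 - (F - 1*(-13302)) = -17839 - (8456/117 - 1*(-13302)) = -17839 - (8456/117 + 13302) = -17839 - 1*1564790/117 = -17839 - 1564790/117 = -3651953/117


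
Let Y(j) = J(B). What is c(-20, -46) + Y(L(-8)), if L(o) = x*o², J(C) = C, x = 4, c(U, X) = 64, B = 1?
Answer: 65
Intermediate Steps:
L(o) = 4*o²
Y(j) = 1
c(-20, -46) + Y(L(-8)) = 64 + 1 = 65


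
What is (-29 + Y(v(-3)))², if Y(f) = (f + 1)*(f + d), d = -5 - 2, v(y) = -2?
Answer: 400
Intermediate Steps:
d = -7
Y(f) = (1 + f)*(-7 + f) (Y(f) = (f + 1)*(f - 7) = (1 + f)*(-7 + f))
(-29 + Y(v(-3)))² = (-29 + (-7 + (-2)² - 6*(-2)))² = (-29 + (-7 + 4 + 12))² = (-29 + 9)² = (-20)² = 400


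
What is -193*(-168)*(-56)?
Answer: -1815744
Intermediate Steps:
-193*(-168)*(-56) = 32424*(-56) = -1815744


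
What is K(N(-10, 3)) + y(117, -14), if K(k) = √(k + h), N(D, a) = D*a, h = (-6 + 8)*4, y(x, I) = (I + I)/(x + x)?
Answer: -14/117 + I*√22 ≈ -0.11966 + 4.6904*I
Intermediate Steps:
y(x, I) = I/x (y(x, I) = (2*I)/((2*x)) = (2*I)*(1/(2*x)) = I/x)
h = 8 (h = 2*4 = 8)
K(k) = √(8 + k) (K(k) = √(k + 8) = √(8 + k))
K(N(-10, 3)) + y(117, -14) = √(8 - 10*3) - 14/117 = √(8 - 30) - 14*1/117 = √(-22) - 14/117 = I*√22 - 14/117 = -14/117 + I*√22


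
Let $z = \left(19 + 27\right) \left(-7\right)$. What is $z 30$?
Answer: $-9660$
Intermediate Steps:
$z = -322$ ($z = 46 \left(-7\right) = -322$)
$z 30 = \left(-322\right) 30 = -9660$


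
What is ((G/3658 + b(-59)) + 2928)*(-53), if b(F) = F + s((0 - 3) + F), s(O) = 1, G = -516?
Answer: -278195516/1829 ≈ -1.5210e+5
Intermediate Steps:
b(F) = 1 + F (b(F) = F + 1 = 1 + F)
((G/3658 + b(-59)) + 2928)*(-53) = ((-516/3658 + (1 - 59)) + 2928)*(-53) = ((-516*1/3658 - 58) + 2928)*(-53) = ((-258/1829 - 58) + 2928)*(-53) = (-106340/1829 + 2928)*(-53) = (5248972/1829)*(-53) = -278195516/1829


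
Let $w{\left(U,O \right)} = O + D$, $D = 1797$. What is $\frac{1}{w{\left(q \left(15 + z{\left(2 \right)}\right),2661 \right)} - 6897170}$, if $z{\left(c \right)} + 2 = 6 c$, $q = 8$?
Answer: $- \frac{1}{6892712} \approx -1.4508 \cdot 10^{-7}$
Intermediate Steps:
$z{\left(c \right)} = -2 + 6 c$
$w{\left(U,O \right)} = 1797 + O$ ($w{\left(U,O \right)} = O + 1797 = 1797 + O$)
$\frac{1}{w{\left(q \left(15 + z{\left(2 \right)}\right),2661 \right)} - 6897170} = \frac{1}{\left(1797 + 2661\right) - 6897170} = \frac{1}{4458 - 6897170} = \frac{1}{-6892712} = - \frac{1}{6892712}$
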